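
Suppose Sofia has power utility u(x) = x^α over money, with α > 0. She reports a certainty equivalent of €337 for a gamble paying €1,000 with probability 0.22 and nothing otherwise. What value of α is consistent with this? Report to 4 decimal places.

α ≈ 1.3921

The lottery's expected utility is 0.22·u(1000) + 0.78·u(0) = 0.22·1000^α (since u(0) = 0 for α > 0).
Indifference: 337^α = 0.22·1000^α, so (337/1000)^α = 0.22.
α = ln(0.22) / ln(337/1000) = -1.5141277/-1.0876723 ≈ 1.3921.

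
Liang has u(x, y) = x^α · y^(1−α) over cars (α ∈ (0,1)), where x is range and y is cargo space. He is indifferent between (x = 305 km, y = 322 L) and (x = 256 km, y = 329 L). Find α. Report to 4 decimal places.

α ≈ 0.1094

Indifference: 305^α · 322^(1−α) = 256^α · 329^(1−α).
Rearrange to (305/256)^α = (329/322)^(1−α) and take logs: α·0.1751343 = (1−α)·0.0215062.
Thus α·(0.1966405) = 0.0215062, so α = 0.0215062/0.1966405 ≈ 0.1094.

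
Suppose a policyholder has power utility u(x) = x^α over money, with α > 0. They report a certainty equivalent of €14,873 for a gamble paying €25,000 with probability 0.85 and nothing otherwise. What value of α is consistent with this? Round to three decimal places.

EU(lottery) = 0.85·25000^α + 0.15·0 = 0.85·25000^α.
Indifference: 14873^α = 0.85·25000^α, so (14873/25000)^α = 0.85.
Take logs: α = ln 0.85 / ln(14873/25000) ≈ 0.31294.

α ≈ 0.313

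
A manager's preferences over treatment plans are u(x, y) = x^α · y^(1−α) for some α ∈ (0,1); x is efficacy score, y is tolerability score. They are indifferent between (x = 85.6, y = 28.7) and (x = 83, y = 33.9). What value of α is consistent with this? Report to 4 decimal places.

Set the two utilities equal: 85.6^α·28.7^(1−α) = 83^α·33.9^(1−α).
Taking logs: α·ln 85.6 + (1−α)·ln 28.7 = α·ln 83 + (1−α)·ln 33.9, i.e. α·0.0308447 = (1−α)·0.1665179.
So α/(1−α) = (0.1665179)/(0.0308447) = 5.3985904, and α = 5.3985904/6.3985904 ≈ 0.8437.

α ≈ 0.8437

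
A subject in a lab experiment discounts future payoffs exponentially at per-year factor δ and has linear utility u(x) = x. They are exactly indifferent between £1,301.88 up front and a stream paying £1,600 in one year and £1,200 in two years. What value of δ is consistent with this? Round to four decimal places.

δ ≈ 0.5700

Equating present values: 1301.88 = 1600δ + 1200δ².
That is, 1200δ² + 1600δ − 1301.88 = 0, a quadratic in δ.
By the quadratic formula (taking the positive root), δ = (−1600 + √8809024.00) / 2400 ≈ 0.5700.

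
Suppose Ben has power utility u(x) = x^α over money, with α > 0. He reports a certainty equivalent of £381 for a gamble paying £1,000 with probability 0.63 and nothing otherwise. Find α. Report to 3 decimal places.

α ≈ 0.479

The lottery's expected utility is 0.63·u(1000) + 0.37·u(0) = 0.63·1000^α (since u(0) = 0 for α > 0).
Setting u(381) equal to that: 381^α = 0.63·1000^α ⇒ (381/1000)^α = 0.63.
α = ln(0.63) / ln(381/1000) = -0.462035/-0.964956 ≈ 0.479.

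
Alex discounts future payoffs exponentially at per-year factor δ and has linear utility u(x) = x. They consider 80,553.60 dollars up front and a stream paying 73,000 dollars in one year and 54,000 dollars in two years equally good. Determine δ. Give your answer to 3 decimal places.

The stream is worth 73000δ + 54000δ² today, so 73000δ + 54000δ² = 80553.60.
So 54000δ² + 73000δ − 80553.60 = 0.
By the quadratic formula (taking the positive root), δ = (−73000 + √22728577600.00) / 108000 ≈ 0.720.

δ ≈ 0.720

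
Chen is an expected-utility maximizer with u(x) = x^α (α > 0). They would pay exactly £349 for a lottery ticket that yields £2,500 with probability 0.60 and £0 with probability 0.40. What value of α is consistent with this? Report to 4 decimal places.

Since u(0) = 0, the lottery's EU is 0.60·2500^α.
Setting u(349) equal to that: 349^α = 0.60·2500^α ⇒ (349/2500)^α = 0.60.
Take logs: α = ln 0.60 / ln(349/2500) ≈ 0.259437.

α ≈ 0.2594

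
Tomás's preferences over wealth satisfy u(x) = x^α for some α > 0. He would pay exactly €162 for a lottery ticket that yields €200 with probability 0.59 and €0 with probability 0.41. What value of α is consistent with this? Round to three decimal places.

Since u(0) = 0, the lottery's EU is 0.59·200^α.
Indifference: 162^α = 0.59·200^α, so (162/200)^α = 0.59.
α = ln(0.59) / ln(162/200) = -0.527633/-0.210721 ≈ 2.504.

α ≈ 2.504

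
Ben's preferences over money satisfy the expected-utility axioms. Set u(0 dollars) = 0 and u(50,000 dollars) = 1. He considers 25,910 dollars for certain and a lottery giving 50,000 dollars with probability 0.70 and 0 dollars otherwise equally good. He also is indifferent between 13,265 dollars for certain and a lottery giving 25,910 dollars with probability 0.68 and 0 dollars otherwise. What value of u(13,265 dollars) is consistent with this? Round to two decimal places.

0.48

From the first indifference, u(25,910 dollars) = 0.70·u(50,000 dollars) + 0.30·u(0 dollars) = 0.70·1 + 0.30·0 = 0.70.
The second indifference gives u(13,265 dollars) = 0.68·u(25,910 dollars) + 0.32·u(0 dollars) = 0.68·0.70 + 0.32·0.00 = 0.4760.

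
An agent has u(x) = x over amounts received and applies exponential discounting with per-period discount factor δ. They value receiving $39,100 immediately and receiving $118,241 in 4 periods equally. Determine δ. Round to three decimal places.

Indifference means u(39100) = δ^4 · u(118241), so δ^4 = u(39100)/u(118241).
With u(x) = x: δ^4 = 39100/118241 = 0.33068.
Taking the 4th root: δ = 0.33068^(1/4) ≈ 0.758.

δ ≈ 0.758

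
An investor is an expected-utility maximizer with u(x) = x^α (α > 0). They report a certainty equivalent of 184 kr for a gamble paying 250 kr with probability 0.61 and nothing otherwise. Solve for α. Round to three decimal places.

α ≈ 1.613

The lottery's expected utility is 0.61·u(250) + 0.39·u(0) = 0.61·250^α (since u(0) = 0 for α > 0).
Indifference: 184^α = 0.61·250^α, so (184/250)^α = 0.61.
Taking logs: α·ln(184/250) = ln(0.61), so α = -0.494296 / -0.306525 ≈ 1.613.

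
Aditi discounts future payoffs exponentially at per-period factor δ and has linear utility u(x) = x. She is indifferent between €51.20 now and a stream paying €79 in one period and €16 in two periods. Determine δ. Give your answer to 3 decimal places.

The stream is worth 79δ + 16δ² today, so 79δ + 16δ² = 51.20.
Rearranged: 16δ² + 79δ − 51.20 = 0.
δ = (−79 + √(79² + 4·16·51.20)) / (2·16) = (−79 + √9517.80) / 32 ≈ 0.580.

δ ≈ 0.580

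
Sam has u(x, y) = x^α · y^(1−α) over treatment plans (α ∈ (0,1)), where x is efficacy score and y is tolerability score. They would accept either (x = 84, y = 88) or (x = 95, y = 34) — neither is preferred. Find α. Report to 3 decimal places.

α ≈ 0.885

Indifference: 84^α · 88^(1−α) = 95^α · 34^(1−α).
Rearrange to (84/95)^α = (34/88)^(1−α) and take logs: α·-0.123060 = (1−α)·-0.950976.
With A = -0.123060 and B = -0.950976: α·A = (1−α)·B, so α = B/(A+B) = -0.950976/-1.074036 ≈ 0.885.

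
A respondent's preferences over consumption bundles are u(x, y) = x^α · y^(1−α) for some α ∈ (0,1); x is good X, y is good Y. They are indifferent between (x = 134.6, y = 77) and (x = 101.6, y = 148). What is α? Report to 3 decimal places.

Set the two utilities equal: 134.6^α·77^(1−α) = 101.6^α·148^(1−α).
(134.6/101.6)^α = (148/77)^(1−α); take logs: α·ln(134.6/101.6) = (1−α)·ln(148/77), i.e. α·0.281264 = (1−α)·0.653407.
With A = 0.281264 and B = 0.653407: α·A = (1−α)·B, so α = B/(A+B) = 0.653407/0.934671 ≈ 0.699.

α ≈ 0.699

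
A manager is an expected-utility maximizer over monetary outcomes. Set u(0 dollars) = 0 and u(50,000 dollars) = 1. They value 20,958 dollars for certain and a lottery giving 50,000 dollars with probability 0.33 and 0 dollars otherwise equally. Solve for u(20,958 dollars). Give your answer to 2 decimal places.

u(20,958 dollars) equals the lottery's expected utility: 0.33·1 + 0.67·0 = 0.33.

0.33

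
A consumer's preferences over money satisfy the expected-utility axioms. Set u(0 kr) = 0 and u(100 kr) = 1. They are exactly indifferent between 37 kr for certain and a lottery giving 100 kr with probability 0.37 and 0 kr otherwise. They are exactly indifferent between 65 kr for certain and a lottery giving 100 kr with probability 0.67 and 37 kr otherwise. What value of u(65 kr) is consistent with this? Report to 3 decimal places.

0.792

From the first indifference, u(37 kr) = 0.37·u(100 kr) + 0.63·u(0 kr) = 0.37·1 + 0.63·0 = 0.37.
Then u(65 kr) = 0.67·u(100 kr) + 0.33·u(37 kr) = 0.67·1.00 + 0.33·0.37 = 0.7921.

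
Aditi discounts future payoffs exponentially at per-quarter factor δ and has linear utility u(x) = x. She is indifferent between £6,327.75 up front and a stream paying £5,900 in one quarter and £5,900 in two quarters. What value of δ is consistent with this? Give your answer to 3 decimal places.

δ ≈ 0.650

The stream is worth 5900δ + 5900δ² today, so 5900δ + 5900δ² = 6327.75.
That is, 5900δ² + 5900δ − 6327.75 = 0, a quadratic in δ.
By the quadratic formula (taking the positive root), δ = (−5900 + √184144900.00) / 11800 ≈ 0.650.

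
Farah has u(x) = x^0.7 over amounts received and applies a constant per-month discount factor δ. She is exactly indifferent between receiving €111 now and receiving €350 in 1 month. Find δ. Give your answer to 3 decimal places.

The payoff in 1 month is discounted by δ, so u(111) = δ·u(350) and δ = u(111)/u(350).
With u(x) = x^0.7: δ = 111^0.7/350^0.7 = (111/350)^0.7 = 0.44759.

δ ≈ 0.448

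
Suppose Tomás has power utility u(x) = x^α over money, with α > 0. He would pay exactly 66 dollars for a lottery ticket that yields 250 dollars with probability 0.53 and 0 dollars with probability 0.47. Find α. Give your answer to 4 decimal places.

α ≈ 0.4767

The lottery's expected utility is 0.53·u(250) + 0.47·u(0) = 0.53·250^α (since u(0) = 0 for α > 0).
Setting u(66) equal to that: 66^α = 0.53·250^α ⇒ (66/250)^α = 0.53.
Taking logs: α·ln(66/250) = ln(0.53), so α = -0.6348783 / -1.3318062 ≈ 0.4767.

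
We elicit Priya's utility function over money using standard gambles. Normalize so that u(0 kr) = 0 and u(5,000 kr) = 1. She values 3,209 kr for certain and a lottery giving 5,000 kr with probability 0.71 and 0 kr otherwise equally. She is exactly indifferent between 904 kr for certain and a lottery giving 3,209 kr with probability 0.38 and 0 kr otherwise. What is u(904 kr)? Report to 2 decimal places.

0.27

First, u(3,209 kr) = 0.71·u(5,000 kr) + 0.29·u(0 kr) = 0.71.
Then u(904 kr) = 0.38·u(3,209 kr) + 0.62·u(0 kr) = 0.38·0.71 + 0.62·0.00 = 0.2698.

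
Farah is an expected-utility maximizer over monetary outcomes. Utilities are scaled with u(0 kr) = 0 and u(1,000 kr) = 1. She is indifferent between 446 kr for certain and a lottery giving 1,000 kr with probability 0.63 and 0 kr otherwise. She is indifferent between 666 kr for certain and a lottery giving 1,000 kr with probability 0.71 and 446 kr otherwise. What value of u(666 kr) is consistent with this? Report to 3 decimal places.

The first gamble pins u(446 kr): it must equal 0.63·1 + 0.37·0 = 0.63.
Then u(666 kr) = 0.71·u(1,000 kr) + 0.29·u(446 kr) = 0.71·1.00 + 0.29·0.63 = 0.8927.

0.893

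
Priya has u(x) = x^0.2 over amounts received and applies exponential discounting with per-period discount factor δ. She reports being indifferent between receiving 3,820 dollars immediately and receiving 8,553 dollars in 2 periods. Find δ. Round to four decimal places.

δ ≈ 0.9226

Indifference means u(3820) = δ^2 · u(8553), so δ^2 = u(3820)/u(8553).
Since u(x) = x^0.2, δ^2 = (3820/8553)^0.2 = 0.44663^0.2 = 0.85112.
Hence δ = (0.85112)^(1/2) = 0.922560.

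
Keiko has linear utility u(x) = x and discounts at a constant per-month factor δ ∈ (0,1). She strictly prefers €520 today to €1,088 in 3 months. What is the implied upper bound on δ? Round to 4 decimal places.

Comparing present values: 520 > δ^3·1088.
Hence δ^3 < 520/1088 = 0.47794, and x ↦ x^(1/3) is increasing on (0,∞).
δ < (520/1088)^(1/3) ≈ 0.7819.

δ < 0.7819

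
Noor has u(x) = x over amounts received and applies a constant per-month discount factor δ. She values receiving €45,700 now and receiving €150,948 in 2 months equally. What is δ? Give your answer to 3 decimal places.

δ ≈ 0.550

Equating discounted utilities: u(45700) = δ^2·u(150948) ⇒ δ^2 = u(45700)/u(150948).
With u(x) = x: δ^2 = 45700/150948 = 0.30275.
Taking the square root: δ = 0.30275^(1/2) ≈ 0.550.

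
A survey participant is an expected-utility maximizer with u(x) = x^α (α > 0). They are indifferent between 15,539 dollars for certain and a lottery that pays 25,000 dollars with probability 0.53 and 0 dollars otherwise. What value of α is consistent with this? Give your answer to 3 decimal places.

α ≈ 1.335

EU(lottery) = 0.53·25000^α + 0.47·0 = 0.53·25000^α.
Setting u(15539) equal to that: 15539^α = 0.53·25000^α ⇒ (15539/25000)^α = 0.53.
α = ln(0.53) / ln(15539/25000) = -0.634878/-0.475523 ≈ 1.335.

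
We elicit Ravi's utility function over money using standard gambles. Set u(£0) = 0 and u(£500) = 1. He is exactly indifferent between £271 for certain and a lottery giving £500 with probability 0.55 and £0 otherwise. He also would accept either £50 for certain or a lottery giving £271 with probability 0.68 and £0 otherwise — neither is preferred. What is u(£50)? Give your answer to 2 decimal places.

The first gamble pins u(£271): it must equal 0.55·1 + 0.45·0 = 0.55.
Chaining: u(£50) = 0.68·0.55 + 0.32·0.00 = 0.3740.

0.37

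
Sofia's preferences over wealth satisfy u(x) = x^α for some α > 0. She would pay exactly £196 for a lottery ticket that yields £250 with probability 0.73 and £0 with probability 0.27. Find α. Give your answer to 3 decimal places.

Since u(0) = 0, the lottery's EU is 0.73·250^α.
Equating: 196^α = 0.73·250^α, i.e. 0.7840^α = 0.73.
Take logs: α = ln 0.73 / ln(196/250) ≈ 1.29326.

α ≈ 1.293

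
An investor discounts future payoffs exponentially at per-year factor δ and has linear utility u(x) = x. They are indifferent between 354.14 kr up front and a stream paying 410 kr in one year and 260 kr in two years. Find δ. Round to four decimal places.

δ ≈ 0.6200

The stream is worth 410δ + 260δ² today, so 410δ + 260δ² = 354.14.
That is, 260δ² + 410δ − 354.14 = 0, a quadratic in δ.
The positive root is δ = [−410 + √(410² + 4·260·354.14)] / (2·260) = (−410 + 732.397)/520 ≈ 0.6200.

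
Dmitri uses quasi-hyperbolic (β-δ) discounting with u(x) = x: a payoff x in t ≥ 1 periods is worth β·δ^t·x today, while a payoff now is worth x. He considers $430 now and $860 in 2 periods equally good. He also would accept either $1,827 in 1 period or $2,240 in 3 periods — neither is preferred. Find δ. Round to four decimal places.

δ ≈ 0.9031

The second indifference involves only future payoffs, so β cancels: β·δ^1·1827 = β·δ^3·2240, giving δ^2 = 1827/2240 = 0.81563, so δ = 0.90312.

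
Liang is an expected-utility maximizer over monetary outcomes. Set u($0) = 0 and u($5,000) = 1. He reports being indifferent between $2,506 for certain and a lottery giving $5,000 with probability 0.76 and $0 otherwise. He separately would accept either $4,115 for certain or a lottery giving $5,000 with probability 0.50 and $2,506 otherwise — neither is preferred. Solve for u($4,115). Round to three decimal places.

First, u($2,506) = 0.76·u($5,000) + 0.24·u($0) = 0.76.
The second indifference gives u($4,115) = 0.50·u($5,000) + 0.50·u($2,506) = 0.50·1.00 + 0.50·0.76 = 0.8800.

0.880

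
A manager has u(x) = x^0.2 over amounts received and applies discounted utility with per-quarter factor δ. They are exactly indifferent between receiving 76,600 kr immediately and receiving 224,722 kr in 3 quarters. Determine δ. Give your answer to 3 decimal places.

Equating discounted utilities: u(76600) = δ^3·u(224722) ⇒ δ^3 = u(76600)/u(224722).
With u(x) = x^0.2: δ^3 = 76600^0.2/224722^0.2 = (76600/224722)^0.2 = 0.80634.
Hence δ = (0.80634)^(1/3) = 0.93076.

δ ≈ 0.931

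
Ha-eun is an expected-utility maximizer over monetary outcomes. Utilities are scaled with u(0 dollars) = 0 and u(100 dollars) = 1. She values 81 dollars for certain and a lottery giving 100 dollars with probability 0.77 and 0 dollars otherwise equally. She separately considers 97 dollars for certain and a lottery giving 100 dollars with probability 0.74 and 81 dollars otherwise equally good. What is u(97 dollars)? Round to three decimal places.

First, u(81 dollars) = 0.77·u(100 dollars) + 0.23·u(0 dollars) = 0.77.
Then u(97 dollars) = 0.74·u(100 dollars) + 0.26·u(81 dollars) = 0.74·1.00 + 0.26·0.77 = 0.9402.

0.940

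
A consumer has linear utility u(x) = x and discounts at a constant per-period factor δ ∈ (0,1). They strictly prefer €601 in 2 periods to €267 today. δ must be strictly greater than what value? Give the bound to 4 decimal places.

Under u(x) = x this choice says 267 < δ^2·601.
Dividing by 601: δ^2 > 0.44426. Both sides are positive, so the square root keeps the direction.
δ > 0.44426^(1/2) = 0.6665.

δ > 0.6665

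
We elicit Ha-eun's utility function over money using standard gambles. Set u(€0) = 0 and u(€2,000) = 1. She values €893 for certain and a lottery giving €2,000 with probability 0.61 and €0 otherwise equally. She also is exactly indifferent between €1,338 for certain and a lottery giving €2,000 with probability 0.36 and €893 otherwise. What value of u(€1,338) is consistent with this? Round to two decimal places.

From the first indifference, u(€893) = 0.61·u(€2,000) + 0.39·u(€0) = 0.61·1 + 0.39·0 = 0.61.
The second indifference gives u(€1,338) = 0.36·u(€2,000) + 0.64·u(€893) = 0.36·1.00 + 0.64·0.61 = 0.7504.

0.75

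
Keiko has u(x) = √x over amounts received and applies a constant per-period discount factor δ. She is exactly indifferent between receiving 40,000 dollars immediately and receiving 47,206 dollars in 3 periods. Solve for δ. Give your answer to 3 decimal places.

δ ≈ 0.973

Indifference means u(40000) = δ^3 · u(47206), so δ^3 = u(40000)/u(47206).
Since u(x) = √x, δ^3 = √(40000/47206) = 0.92052.
Taking the cube root: δ = 0.92052^(1/3) ≈ 0.973.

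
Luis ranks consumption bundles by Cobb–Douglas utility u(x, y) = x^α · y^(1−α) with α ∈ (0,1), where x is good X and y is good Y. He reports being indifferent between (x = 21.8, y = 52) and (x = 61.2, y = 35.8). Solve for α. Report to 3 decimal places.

α ≈ 0.266

Set the two utilities equal: 21.8^α·52^(1−α) = 61.2^α·35.8^(1−α).
Taking logs: α·ln 21.8 + (1−α)·ln 52 = α·ln 61.2 + (1−α)·ln 35.8, i.e. α·-1.032237 = (1−α)·-0.373296.
With A = -1.032237 and B = -0.373296: α·A = (1−α)·B, so α = B/(A+B) = -0.373296/-1.405533 ≈ 0.266.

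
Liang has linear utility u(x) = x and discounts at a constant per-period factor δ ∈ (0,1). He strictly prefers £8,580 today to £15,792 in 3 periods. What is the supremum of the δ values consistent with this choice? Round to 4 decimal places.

δ < 0.8160

Under u(x) = x this choice says 8580 > δ^3·15792.
Hence δ^3 < 8580/15792 = 0.54331, and x ↦ x^(1/3) is increasing on (0,∞).
δ < (8580/15792)^(1/3) ≈ 0.8160.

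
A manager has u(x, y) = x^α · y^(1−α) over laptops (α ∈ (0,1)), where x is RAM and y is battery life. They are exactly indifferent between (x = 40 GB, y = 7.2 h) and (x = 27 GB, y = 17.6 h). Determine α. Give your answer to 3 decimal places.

Set the two utilities equal: 40^α·7.2^(1−α) = 27^α·17.6^(1−α).
Rearrange to (40/27)^α = (17.6/7.2)^(1−α) and take logs: α·0.393043 = (1−α)·0.893818.
Thus α·(1.286861) = 0.893818, so α = 0.893818/1.286861 ≈ 0.695.

α ≈ 0.695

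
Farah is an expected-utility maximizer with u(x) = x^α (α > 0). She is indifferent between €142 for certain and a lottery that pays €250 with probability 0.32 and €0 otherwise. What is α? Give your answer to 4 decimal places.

The lottery's expected utility is 0.32·u(250) + 0.68·u(0) = 0.32·250^α (since u(0) = 0 for α > 0).
Equating: 142^α = 0.32·250^α, i.e. 0.5680^α = 0.32.
Taking logs: α·ln(142/250) = ln(0.32), so α = -1.1394343 / -0.5656339 ≈ 2.0144.

α ≈ 2.0144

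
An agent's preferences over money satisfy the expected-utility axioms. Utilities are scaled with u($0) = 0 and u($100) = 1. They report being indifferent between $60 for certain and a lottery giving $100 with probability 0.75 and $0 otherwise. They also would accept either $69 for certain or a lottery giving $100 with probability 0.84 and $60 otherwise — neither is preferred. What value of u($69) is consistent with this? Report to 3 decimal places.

First, u($60) = 0.75·u($100) + 0.25·u($0) = 0.75.
Chaining: u($69) = 0.84·1.00 + 0.16·0.75 = 0.9600.

0.960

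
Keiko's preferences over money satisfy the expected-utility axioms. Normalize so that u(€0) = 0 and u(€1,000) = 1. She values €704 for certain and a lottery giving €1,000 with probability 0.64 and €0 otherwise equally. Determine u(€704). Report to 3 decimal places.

0.640

By the standard-gamble method, u(€704) is just the indifference probability on the best outcome: 0.64.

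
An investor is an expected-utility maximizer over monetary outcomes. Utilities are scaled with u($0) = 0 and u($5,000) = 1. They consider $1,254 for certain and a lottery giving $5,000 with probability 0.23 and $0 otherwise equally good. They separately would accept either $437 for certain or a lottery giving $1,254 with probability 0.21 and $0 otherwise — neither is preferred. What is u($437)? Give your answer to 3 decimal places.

First, u($1,254) = 0.23·u($5,000) + 0.77·u($0) = 0.23.
Then u($437) = 0.21·u($1,254) + 0.79·u($0) = 0.21·0.23 + 0.79·0.00 = 0.0483.

0.048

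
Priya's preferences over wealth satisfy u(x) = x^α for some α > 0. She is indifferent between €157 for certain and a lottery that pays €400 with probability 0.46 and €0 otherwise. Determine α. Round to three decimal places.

α ≈ 0.830

The lottery's expected utility is 0.46·u(400) + 0.54·u(0) = 0.46·400^α (since u(0) = 0 for α > 0).
Equating: 157^α = 0.46·400^α, i.e. 0.3925^α = 0.46.
Take logs: α = ln 0.46 / ln(157/400) ≈ 0.83032.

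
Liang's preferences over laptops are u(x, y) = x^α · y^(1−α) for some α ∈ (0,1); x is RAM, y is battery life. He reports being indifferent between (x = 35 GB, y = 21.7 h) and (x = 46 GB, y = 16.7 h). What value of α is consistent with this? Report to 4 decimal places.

α ≈ 0.4894

The Cobb–Douglas utilities coincide, so 35^α·21.7^(1−α) = 46^α·16.7^(1−α).
(35/46)^α = (16.7/21.7)^(1−α); take logs: α·ln(35/46) = (1−α)·ln(16.7/21.7), i.e. α·-0.2732933 = (1−α)·-0.2619035.
Thus α·(-0.5351968) = -0.2619035, so α = -0.2619035/-0.5351968 ≈ 0.4894.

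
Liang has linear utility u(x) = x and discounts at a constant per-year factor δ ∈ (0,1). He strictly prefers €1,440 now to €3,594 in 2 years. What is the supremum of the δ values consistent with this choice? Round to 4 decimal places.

Comparing present values: 1440 > δ^2·3594.
Hence δ^2 < 1440/3594 = 0.40067, and x ↦ x^(1/2) is increasing on (0,∞).
δ < (1440/3594)^(1/2) ≈ 0.6330.

δ < 0.6330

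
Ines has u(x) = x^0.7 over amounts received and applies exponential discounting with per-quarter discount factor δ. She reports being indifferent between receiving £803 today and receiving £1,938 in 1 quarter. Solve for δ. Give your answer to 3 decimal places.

δ ≈ 0.540

The payoff in 1 quarter is discounted by δ, so u(803) = δ·u(1938) and δ = u(803)/u(1938).
With u(x) = x^0.7: δ = 803^0.7/1938^0.7 = (803/1938)^0.7 = 0.53970.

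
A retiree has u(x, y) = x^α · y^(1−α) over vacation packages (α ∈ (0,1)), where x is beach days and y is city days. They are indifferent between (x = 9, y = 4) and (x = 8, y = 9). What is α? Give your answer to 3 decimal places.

α ≈ 0.873

Indifference: 9^α · 4^(1−α) = 8^α · 9^(1−α).
Taking logs: α·ln 9 + (1−α)·ln 4 = α·ln 8 + (1−α)·ln 9, i.e. α·0.117783 = (1−α)·0.810930.
So α/(1−α) = (0.810930)/(0.117783) = 6.884949, and α = 6.884949/7.884949 ≈ 0.873.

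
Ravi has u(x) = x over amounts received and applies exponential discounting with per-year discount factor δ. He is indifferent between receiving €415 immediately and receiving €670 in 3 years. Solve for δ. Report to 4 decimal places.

δ ≈ 0.8524

Indifference means u(415) = δ^3 · u(670), so δ^3 = u(415)/u(670).
With u(x) = x: δ^3 = 415/670 = 0.61940.
Taking the cube root: δ = 0.61940^(1/3) ≈ 0.8524.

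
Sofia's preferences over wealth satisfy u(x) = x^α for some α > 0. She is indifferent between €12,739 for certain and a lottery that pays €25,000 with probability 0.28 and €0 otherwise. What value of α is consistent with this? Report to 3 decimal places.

α ≈ 1.888

EU(lottery) = 0.28·25000^α + 0.72·0 = 0.28·25000^α.
Equating: 12739^α = 0.28·25000^α, i.e. 0.5096^α = 0.28.
Take logs: α = ln 0.28 / ln(12739/25000) ≈ 1.88809.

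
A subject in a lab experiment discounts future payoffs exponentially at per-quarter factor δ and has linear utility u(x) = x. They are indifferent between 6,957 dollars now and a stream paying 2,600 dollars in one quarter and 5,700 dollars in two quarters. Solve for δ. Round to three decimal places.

Present value of the stream is 2600·δ + 5700·δ². Indifference gives 2600δ + 5700δ² = 6957.
That is, 5700δ² + 2600δ − 6957 = 0, a quadratic in δ.
The positive root is δ = [−2600 + √(2600² + 4·5700·6957)] / (2·5700) = (−2600 + 12860.000)/11400 ≈ 0.900.

δ ≈ 0.900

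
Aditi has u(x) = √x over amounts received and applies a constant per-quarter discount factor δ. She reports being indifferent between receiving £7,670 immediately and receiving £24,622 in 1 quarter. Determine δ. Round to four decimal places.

δ ≈ 0.5581

Indifference means u(7670) = δ · u(24622), so δ = u(7670)/u(24622).
Since u(x) = √x, δ = √(7670/24622) = 0.55813.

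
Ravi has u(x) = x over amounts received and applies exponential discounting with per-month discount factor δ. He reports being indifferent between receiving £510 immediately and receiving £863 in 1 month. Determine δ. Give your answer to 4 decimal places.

δ ≈ 0.5910

The payoff in 1 month is discounted by δ, so u(510) = δ·u(863) and δ = u(510)/u(863).
With u(x) = x: δ = 510/863 = 0.59096.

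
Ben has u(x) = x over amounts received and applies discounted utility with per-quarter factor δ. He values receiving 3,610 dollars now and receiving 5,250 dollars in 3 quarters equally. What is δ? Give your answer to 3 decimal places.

Indifference means u(3610) = δ^3 · u(5250), so δ^3 = u(3610)/u(5250).
With u(x) = x: δ^3 = 3610/5250 = 0.68762.
Hence δ = (0.68762)^(1/3) = 0.88264.

δ ≈ 0.883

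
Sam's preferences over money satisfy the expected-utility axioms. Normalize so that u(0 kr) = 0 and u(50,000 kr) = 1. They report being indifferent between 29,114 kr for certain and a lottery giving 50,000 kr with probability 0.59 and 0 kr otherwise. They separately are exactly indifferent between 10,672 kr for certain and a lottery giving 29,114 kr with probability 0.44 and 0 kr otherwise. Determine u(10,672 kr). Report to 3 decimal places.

0.260

The first gamble pins u(29,114 kr): it must equal 0.59·1 + 0.41·0 = 0.59.
Chaining: u(10,672 kr) = 0.44·0.59 + 0.56·0.00 = 0.2596.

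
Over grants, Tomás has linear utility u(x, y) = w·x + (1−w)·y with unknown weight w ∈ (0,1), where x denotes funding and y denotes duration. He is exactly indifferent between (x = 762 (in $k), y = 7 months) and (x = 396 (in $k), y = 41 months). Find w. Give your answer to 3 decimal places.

w = 0.085

Indifference: w·762 + (1−w)·7 = w·396 + (1−w)·41.
w·(762−396) = (1−w)·(41−7), i.e. w·366 = (1−w)·34.
The marginal rate of substitution is 34/366, so w = 34/(366+34) = 0.085.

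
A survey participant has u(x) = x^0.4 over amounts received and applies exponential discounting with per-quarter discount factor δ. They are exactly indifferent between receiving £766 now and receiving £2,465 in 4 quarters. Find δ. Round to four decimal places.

The payoff in 4 quarters is discounted by δ^4, so u(766) = δ^4·u(2465) and δ^4 = u(766)/u(2465).
Since u(x) = x^0.4, δ^4 = (766/2465)^0.4 = 0.31075^0.4 = 0.62656.
Taking the 4th root: δ = 0.62656^(1/4) ≈ 0.8897.

δ ≈ 0.8897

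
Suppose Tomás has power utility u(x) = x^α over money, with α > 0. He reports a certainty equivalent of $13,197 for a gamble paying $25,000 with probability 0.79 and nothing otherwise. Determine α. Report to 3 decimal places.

EU(lottery) = 0.79·25000^α + 0.21·0 = 0.79·25000^α.
Equating: 13197^α = 0.79·25000^α, i.e. 0.5279^α = 0.79.
Take logs: α = ln 0.79 / ln(13197/25000) ≈ 0.36896.

α ≈ 0.369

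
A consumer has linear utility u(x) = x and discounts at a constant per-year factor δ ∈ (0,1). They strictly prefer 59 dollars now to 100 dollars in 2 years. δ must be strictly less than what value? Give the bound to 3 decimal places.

Comparing present values: 59 > δ^2·100.
So δ^2 < 59/100 = 0.59000; taking the square root of both positive sides preserves the inequality.
δ < (59/100)^(1/2) ≈ 0.768.

δ < 0.768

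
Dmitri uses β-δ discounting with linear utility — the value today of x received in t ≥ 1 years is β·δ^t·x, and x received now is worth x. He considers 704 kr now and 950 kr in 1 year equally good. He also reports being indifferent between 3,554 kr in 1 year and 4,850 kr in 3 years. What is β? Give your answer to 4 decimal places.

β ≈ 0.8657

From the later pair, β·δ^1·3554 = β·δ^3·4850; dividing through, δ^2 = 3554/4850 = 0.73278, so δ = 0.85603.
The first indifference: 704 = β·δ·950, so β = 704/(δ·950) = 704/(0.85603·950) ≈ 0.8657.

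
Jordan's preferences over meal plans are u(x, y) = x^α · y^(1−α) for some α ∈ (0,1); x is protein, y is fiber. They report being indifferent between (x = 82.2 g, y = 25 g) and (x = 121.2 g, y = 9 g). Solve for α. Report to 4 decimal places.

The Cobb–Douglas utilities coincide, so 82.2^α·25^(1−α) = 121.2^α·9^(1−α).
Taking logs: α·ln 82.2 + (1−α)·ln 25 = α·ln 121.2 + (1−α)·ln 9, i.e. α·-0.3882868 = (1−α)·-1.0216512.
Thus α·(-1.4099380) = -1.0216512, so α = -1.0216512/-1.4099380 ≈ 0.7246.

α ≈ 0.7246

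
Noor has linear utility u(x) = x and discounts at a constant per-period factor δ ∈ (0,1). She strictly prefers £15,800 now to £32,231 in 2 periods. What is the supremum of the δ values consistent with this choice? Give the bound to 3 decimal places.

δ < 0.700

The preference means 15800 > δ^2·32231.
So δ^2 < 15800/32231 = 0.49021; taking the square root of both positive sides preserves the inequality.
δ < (15800/32231)^(1/2) ≈ 0.700.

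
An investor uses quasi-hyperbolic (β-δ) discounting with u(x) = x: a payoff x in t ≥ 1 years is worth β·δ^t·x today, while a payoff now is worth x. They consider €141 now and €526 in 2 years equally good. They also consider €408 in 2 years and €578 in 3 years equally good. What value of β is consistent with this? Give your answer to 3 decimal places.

Both payoffs in the second observation are in the future, so β drops out: δ^2·408 = δ^3·578 ⇒ δ = 408/578 = 0.70588.
Now use the now-vs-future pair: 141 = β·δ^2·526 gives β = 141/(0.49827·526) ≈ 0.538.

β ≈ 0.538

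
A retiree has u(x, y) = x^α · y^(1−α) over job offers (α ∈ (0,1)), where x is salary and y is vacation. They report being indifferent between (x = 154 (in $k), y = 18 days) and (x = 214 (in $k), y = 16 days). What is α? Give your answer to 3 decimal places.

α ≈ 0.264

Indifference: 154^α · 18^(1−α) = 214^α · 16^(1−α).
(154/214)^α = (16/18)^(1−α); take logs: α·ln(154/214) = (1−α)·ln(16/18), i.e. α·-0.329023 = (1−α)·-0.117783.
So α/(1−α) = (-0.117783)/(-0.329023) = 0.357978, and α = 0.357978/1.357978 ≈ 0.264.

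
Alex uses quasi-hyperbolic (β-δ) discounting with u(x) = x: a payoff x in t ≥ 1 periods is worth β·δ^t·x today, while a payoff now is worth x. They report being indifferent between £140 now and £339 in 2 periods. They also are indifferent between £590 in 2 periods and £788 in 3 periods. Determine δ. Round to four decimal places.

The second indifference involves only future payoffs, so β cancels: β·δ^2·590 = β·δ^3·788, giving δ = 590/788 = 0.74873.

δ ≈ 0.7487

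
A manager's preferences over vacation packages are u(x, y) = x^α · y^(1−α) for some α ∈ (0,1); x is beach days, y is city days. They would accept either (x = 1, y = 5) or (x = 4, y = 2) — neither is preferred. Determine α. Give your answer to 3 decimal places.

α ≈ 0.398

Set the two utilities equal: 1^α·5^(1−α) = 4^α·2^(1−α).
(1/4)^α = (2/5)^(1−α); take logs: α·ln(1/4) = (1−α)·ln(2/5), i.e. α·-1.386294 = (1−α)·-0.916291.
Thus α·(-2.302585) = -0.916291, so α = -0.916291/-2.302585 ≈ 0.398.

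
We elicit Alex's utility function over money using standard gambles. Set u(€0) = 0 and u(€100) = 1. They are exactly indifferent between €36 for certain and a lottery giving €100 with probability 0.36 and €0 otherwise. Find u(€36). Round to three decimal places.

0.360

u(€36) equals the lottery's expected utility: 0.36·1 + 0.64·0 = 0.36.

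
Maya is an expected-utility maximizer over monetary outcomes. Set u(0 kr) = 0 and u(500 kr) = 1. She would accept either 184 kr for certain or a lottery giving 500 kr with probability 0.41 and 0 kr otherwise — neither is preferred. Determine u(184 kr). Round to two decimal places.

0.41

By the standard-gamble method, u(184 kr) is just the indifference probability on the best outcome: 0.41.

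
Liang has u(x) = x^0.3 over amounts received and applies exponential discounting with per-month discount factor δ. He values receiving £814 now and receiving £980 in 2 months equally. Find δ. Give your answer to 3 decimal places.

δ ≈ 0.973

Indifference means u(814) = δ^2 · u(980), so δ^2 = u(814)/u(980).
With u(x) = x^0.3: δ^2 = 814^0.3/980^0.3 = (814/980)^0.3 = 0.94584.
Hence δ = (0.94584)^(1/2) = 0.97255.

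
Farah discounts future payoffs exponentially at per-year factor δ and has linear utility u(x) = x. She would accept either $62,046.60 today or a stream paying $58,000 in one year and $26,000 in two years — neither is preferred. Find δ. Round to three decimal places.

The stream is worth 58000δ + 26000δ² today, so 58000δ + 26000δ² = 62046.60.
Rearranged: 26000δ² + 58000δ − 62046.60 = 0.
δ = (−58000 + √(58000² + 4·26000·62046.60)) / (2·26000) = (−58000 + √9816846400.00) / 52000 ≈ 0.790.

δ ≈ 0.790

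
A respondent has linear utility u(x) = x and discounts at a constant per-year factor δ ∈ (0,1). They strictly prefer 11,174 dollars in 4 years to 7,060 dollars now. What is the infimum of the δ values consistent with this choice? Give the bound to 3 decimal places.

δ > 0.892

The preference means 7060 < δ^4·11174.
Hence δ^4 > 7060/11174 = 0.63182, and x ↦ x^(1/4) is increasing on (0,∞).
δ > (7060/11174)^(1/4) ≈ 0.892.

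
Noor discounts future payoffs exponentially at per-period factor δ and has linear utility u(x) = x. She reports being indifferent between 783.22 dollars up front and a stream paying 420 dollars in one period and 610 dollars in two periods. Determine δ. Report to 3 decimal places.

δ ≈ 0.840

Equating present values: 783.22 = 420δ + 610δ².
That is, 610δ² + 420δ − 783.22 = 0, a quadratic in δ.
δ = (−420 + √(420² + 4·610·783.22)) / (2·610) = (−420 + √2087456.80) / 1220 ≈ 0.840.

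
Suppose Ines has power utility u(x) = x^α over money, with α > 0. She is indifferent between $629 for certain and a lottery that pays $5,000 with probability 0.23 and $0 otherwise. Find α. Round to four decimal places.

EU(lottery) = 0.23·5000^α + 0.77·0 = 0.23·5000^α.
Setting u(629) equal to that: 629^α = 0.23·5000^α ⇒ (629/5000)^α = 0.23.
Take logs: α = ln 0.23 / ln(629/5000) ≈ 0.708940.

α ≈ 0.7089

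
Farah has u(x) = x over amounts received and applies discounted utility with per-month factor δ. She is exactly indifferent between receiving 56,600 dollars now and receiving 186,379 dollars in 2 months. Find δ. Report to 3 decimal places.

Equating discounted utilities: u(56600) = δ^2·u(186379) ⇒ δ^2 = u(56600)/u(186379).
With u(x) = x: δ^2 = 56600/186379 = 0.30368.
Hence δ = (0.30368)^(1/2) = 0.55107.

δ ≈ 0.551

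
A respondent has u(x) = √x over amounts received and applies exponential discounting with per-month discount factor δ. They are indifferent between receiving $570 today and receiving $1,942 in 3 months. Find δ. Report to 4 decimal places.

δ ≈ 0.8152

Indifference means u(570) = δ^3 · u(1942), so δ^3 = u(570)/u(1942).
With u(x) = √x: δ^3 = √570/√1942 = √(570/1942) = 0.54177.
So δ = 0.54177^(1/3) ≈ 0.8152.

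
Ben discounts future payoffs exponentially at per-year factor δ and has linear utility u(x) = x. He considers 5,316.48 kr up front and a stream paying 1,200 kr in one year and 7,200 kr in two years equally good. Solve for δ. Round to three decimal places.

δ ≈ 0.780

Present value of the stream is 1200·δ + 7200·δ². Indifference gives 1200δ + 7200δ² = 5316.48.
So 7200δ² + 1200δ − 5316.48 = 0.
δ = (−1200 + √(1200² + 4·7200·5316.48)) / (2·7200) = (−1200 + √154554624.00) / 14400 ≈ 0.780.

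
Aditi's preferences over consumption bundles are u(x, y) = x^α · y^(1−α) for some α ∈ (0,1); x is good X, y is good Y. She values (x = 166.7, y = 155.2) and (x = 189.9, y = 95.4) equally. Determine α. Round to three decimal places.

α ≈ 0.789

Set the two utilities equal: 166.7^α·155.2^(1−α) = 189.9^α·95.4^(1−α).
Taking logs: α·ln 166.7 + (1−α)·ln 155.2 = α·ln 189.9 + (1−α)·ln 95.4, i.e. α·-0.130302 = (1−α)·-0.486636.
With A = -0.130302 and B = -0.486636: α·A = (1−α)·B, so α = B/(A+B) = -0.486636/-0.616938 ≈ 0.789.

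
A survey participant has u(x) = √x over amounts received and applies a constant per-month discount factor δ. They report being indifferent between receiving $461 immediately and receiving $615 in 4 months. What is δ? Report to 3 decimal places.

The payoff in 4 months is discounted by δ^4, so u(461) = δ^4·u(615) and δ^4 = u(461)/u(615).
With u(x) = √x: δ^4 = √461/√615 = √(461/615) = 0.86579.
Taking the 4th root: δ = 0.86579^(1/4) ≈ 0.965.

δ ≈ 0.965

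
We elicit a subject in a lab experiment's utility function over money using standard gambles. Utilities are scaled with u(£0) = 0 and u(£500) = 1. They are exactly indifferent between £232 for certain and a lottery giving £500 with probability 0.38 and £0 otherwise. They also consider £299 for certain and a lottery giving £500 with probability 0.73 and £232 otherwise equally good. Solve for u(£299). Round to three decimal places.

0.833

First, u(£232) = 0.38·u(£500) + 0.62·u(£0) = 0.38.
Chaining: u(£299) = 0.73·1.00 + 0.27·0.38 = 0.8326.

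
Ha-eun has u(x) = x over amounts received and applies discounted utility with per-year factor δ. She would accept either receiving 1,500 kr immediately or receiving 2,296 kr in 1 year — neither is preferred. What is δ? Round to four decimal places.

δ ≈ 0.6533

Indifference means u(1500) = δ · u(2296), so δ = u(1500)/u(2296).
With u(x) = x: δ = 1500/2296 = 0.65331.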